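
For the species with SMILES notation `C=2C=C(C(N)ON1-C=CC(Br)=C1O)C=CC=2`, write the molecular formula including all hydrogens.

C11H11BrN2O2

Heavy atoms from the SMILES: 1 Br, 11 C, 2 N, 2 O.
Implicit hydrogens by atom environment:
  7 × C (aromatic): 1 H each → 7
  3 × C (aromatic): no H
  1 × Br: no H
  1 × C: 1 H
  1 × N: 2 H
  1 × N (aromatic): no H
  1 × O: 1 H
  1 × O: no H
  Total hydrogens = 11.
Molecular formula: C11H11BrN2O2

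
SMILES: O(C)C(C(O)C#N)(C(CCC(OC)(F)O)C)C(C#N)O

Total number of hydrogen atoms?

19

Hydrogens are implicit in SMILES; fill each atom to its normal valence:
  4 × C: no H
  3 × C: 3 H each → 9
  3 × C: 1 H each → 3
  3 × O: 1 H each → 3
  2 × C: 2 H each → 4
  2 × N: no H
  2 × O: no H
  1 × F: no H
  Total hydrogens = 19.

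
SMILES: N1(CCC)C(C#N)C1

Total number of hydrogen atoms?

10

Hydrogens are implicit in SMILES; fill each atom to its normal valence:
  3 × C: 2 H each → 6
  2 × N: no H
  1 × C: 3 H
  1 × C: 1 H
  1 × C: no H
  Total hydrogens = 10.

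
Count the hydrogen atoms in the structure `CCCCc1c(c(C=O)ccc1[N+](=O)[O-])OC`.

15

Hydrogens are implicit in SMILES; fill each atom to its normal valence:
  4 × C (aromatic): no H
  3 × C: 2 H each → 6
  3 × O: no H
  2 × C: 3 H each → 6
  2 × C (aromatic): 1 H each → 2
  1 × C: 1 H
  1 × N (charge +1): no H
  1 × O (charge -1): no H
  Total hydrogens = 15.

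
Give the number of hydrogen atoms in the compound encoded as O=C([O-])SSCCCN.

8

Hydrogens are implicit in SMILES; fill each atom to its normal valence:
  3 × C: 2 H each → 6
  2 × S: no H
  1 × C: no H
  1 × N: 2 H
  1 × O: no H
  1 × O (charge -1): no H
  Total hydrogens = 8.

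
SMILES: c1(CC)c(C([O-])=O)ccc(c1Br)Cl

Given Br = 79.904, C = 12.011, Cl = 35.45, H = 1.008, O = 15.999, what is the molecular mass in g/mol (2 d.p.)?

262.51

Molecular formula: C9H7BrClO2-.
M = 1×79.904 + 9×12.011 + 1×35.45 + 7×1.008 + 2×15.999 = 262.51 g/mol.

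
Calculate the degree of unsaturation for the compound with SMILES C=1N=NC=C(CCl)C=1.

Molecular formula from the SMILES: C5H5ClN2.
DoU = (2C + 2 + N − H − X)/2 = (2·5 + 2 + 2 − 5 − 1)/2 = 8/2 = 4.
(Structurally: 1 ring(s) + 3 π bond(s) = 4.)

4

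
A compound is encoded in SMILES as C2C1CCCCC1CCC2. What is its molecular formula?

C10H18

Heavy atoms from the SMILES: 10 C.
Implicit hydrogens by atom environment:
  8 × C: 2 H each → 16
  2 × C: 1 H each → 2
  Total hydrogens = 18.
Molecular formula: C10H18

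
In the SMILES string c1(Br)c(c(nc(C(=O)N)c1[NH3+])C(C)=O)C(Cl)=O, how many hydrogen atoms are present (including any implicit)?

Hydrogens are implicit in SMILES; fill each atom to its normal valence:
  5 × C (aromatic): no H
  3 × C: no H
  3 × O: no H
  1 × Br: no H
  1 × C: 3 H
  1 × Cl: no H
  1 × N (charge +1): 3 H
  1 × N: 2 H
  1 × N (aromatic): no H
  Total hydrogens = 8.

8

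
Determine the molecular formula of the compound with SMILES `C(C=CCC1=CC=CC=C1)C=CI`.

C12H13I

Heavy atoms from the SMILES: 12 C, 1 I.
Implicit hydrogens by atom environment:
  5 × C (aromatic): 1 H each → 5
  4 × C: 1 H each → 4
  2 × C: 2 H each → 4
  1 × C (aromatic): no H
  1 × I: no H
  Total hydrogens = 13.
Molecular formula: C12H13I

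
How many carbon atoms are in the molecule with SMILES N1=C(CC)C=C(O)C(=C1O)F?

The symbol for carbon appears 7 times in the SMILES.

7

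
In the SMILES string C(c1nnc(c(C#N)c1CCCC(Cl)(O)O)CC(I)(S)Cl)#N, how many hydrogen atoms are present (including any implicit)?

11

Hydrogens are implicit in SMILES; fill each atom to its normal valence:
  4 × C: 2 H each → 8
  4 × C (aromatic): no H
  4 × C: no H
  2 × Cl: no H
  2 × N (aromatic): no H
  2 × N: no H
  2 × O: 1 H each → 2
  1 × I: no H
  1 × S: 1 H
  Total hydrogens = 11.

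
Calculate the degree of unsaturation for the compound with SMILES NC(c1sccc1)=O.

4

Molecular formula from the SMILES: C5H5NOS.
DoU = (2C + 2 + N − H − X)/2 = (2·5 + 2 + 1 − 5 − 0)/2 = 8/2 = 4.
(Structurally: 1 ring(s) + 3 π bond(s) = 4.)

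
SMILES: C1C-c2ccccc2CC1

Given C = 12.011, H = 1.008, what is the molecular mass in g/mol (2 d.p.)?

132.21

Molecular formula: C10H12.
M = 10×12.011 + 12×1.008 = 132.21 g/mol.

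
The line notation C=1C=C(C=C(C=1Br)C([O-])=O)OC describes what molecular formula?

C8H6BrO3-

Heavy atoms from the SMILES: 1 Br, 8 C, 3 O.
Implicit hydrogens by atom environment:
  3 × C (aromatic): 1 H each → 3
  3 × C (aromatic): no H
  2 × O: no H
  1 × Br: no H
  1 × C: 3 H
  1 × C: no H
  1 × O (charge -1): no H
  Total hydrogens = 6.
Net charge -1.
Molecular formula: C8H6BrO3-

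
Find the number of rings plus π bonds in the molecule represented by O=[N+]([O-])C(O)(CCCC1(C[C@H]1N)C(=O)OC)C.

3

Molecular formula from the SMILES: C10H18N2O5.
DoU = (2C + 2 + N − H − X)/2 = (2·10 + 2 + 2 − 18 − 0)/2 = 6/2 = 3.
(Structurally: 1 ring(s) + 2 π bond(s) = 3.)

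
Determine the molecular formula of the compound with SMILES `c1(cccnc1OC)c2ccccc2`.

Heavy atoms from the SMILES: 12 C, 1 N, 1 O.
Implicit hydrogens by atom environment:
  8 × C (aromatic): 1 H each → 8
  3 × C (aromatic): no H
  1 × C: 3 H
  1 × N (aromatic): no H
  1 × O: no H
  Total hydrogens = 11.
Molecular formula: C12H11NO

C12H11NO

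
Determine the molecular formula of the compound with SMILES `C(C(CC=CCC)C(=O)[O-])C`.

Heavy atoms from the SMILES: 9 C, 2 O.
Implicit hydrogens by atom environment:
  3 × C: 2 H each → 6
  3 × C: 1 H each → 3
  2 × C: 3 H each → 6
  1 × C: no H
  1 × O: no H
  1 × O (charge -1): no H
  Total hydrogens = 15.
Net charge -1.
Molecular formula: C9H15O2-

C9H15O2-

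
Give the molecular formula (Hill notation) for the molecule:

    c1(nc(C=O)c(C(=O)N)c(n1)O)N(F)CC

Heavy atoms from the SMILES: 8 C, 1 F, 4 N, 3 O.
Implicit hydrogens by atom environment:
  4 × C (aromatic): no H
  2 × N (aromatic): no H
  2 × O: no H
  1 × C: 3 H
  1 × C: 2 H
  1 × C: 1 H
  1 × C: no H
  1 × F: no H
  1 × N: 2 H
  1 × N: no H
  1 × O: 1 H
  Total hydrogens = 9.
Molecular formula: C8H9FN4O3

C8H9FN4O3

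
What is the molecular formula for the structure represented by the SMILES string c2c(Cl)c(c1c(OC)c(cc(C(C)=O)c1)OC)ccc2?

Heavy atoms from the SMILES: 16 C, 1 Cl, 3 O.
Implicit hydrogens by atom environment:
  6 × C (aromatic): 1 H each → 6
  6 × C (aromatic): no H
  3 × C: 3 H each → 9
  3 × O: no H
  1 × C: no H
  1 × Cl: no H
  Total hydrogens = 15.
Molecular formula: C16H15ClO3

C16H15ClO3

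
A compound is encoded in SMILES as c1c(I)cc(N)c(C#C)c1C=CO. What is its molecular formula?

C10H8INO

Heavy atoms from the SMILES: 10 C, 1 I, 1 N, 1 O.
Implicit hydrogens by atom environment:
  4 × C (aromatic): no H
  3 × C: 1 H each → 3
  2 × C (aromatic): 1 H each → 2
  1 × C: no H
  1 × I: no H
  1 × N: 2 H
  1 × O: 1 H
  Total hydrogens = 8.
Molecular formula: C10H8INO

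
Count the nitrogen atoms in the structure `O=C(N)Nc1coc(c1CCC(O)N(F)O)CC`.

3

The symbol for nitrogen appears 3 times in the SMILES.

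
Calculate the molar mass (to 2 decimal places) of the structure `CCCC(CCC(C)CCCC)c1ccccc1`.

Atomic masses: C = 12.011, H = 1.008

246.44

Molecular formula: C18H30.
M = 18×12.011 + 30×1.008 = 246.44 g/mol.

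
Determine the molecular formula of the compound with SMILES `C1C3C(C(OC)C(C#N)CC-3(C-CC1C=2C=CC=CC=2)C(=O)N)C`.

Heavy atoms from the SMILES: 20 C, 2 N, 2 O.
Implicit hydrogens by atom environment:
  5 × C: 1 H each → 5
  5 × C (aromatic): 1 H each → 5
  4 × C: 2 H each → 8
  3 × C: no H
  2 × C: 3 H each → 6
  2 × O: no H
  1 × C (aromatic): no H
  1 × N: 2 H
  1 × N: no H
  Total hydrogens = 26.
Molecular formula: C20H26N2O2

C20H26N2O2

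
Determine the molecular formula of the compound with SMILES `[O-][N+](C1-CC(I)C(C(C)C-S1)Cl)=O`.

Heavy atoms from the SMILES: 7 C, 1 Cl, 1 I, 1 N, 2 O, 1 S.
Implicit hydrogens by atom environment:
  4 × C: 1 H each → 4
  2 × C: 2 H each → 4
  1 × C: 3 H
  1 × Cl: no H
  1 × I: no H
  1 × N (charge +1): no H
  1 × O: no H
  1 × O (charge -1): no H
  1 × S: no H
  Total hydrogens = 11.
Molecular formula: C7H11ClINO2S

C7H11ClINO2S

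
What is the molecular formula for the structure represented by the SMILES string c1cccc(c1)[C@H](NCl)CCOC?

Heavy atoms from the SMILES: 10 C, 1 Cl, 1 N, 1 O.
Implicit hydrogens by atom environment:
  5 × C (aromatic): 1 H each → 5
  2 × C: 2 H each → 4
  1 × C: 3 H
  1 × C: 1 H
  1 × C (aromatic): no H
  1 × Cl: no H
  1 × N: 1 H
  1 × O: no H
  Total hydrogens = 14.
Molecular formula: C10H14ClNO

C10H14ClNO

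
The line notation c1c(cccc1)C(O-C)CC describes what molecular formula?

Heavy atoms from the SMILES: 10 C, 1 O.
Implicit hydrogens by atom environment:
  5 × C (aromatic): 1 H each → 5
  2 × C: 3 H each → 6
  1 × C: 2 H
  1 × C: 1 H
  1 × C (aromatic): no H
  1 × O: no H
  Total hydrogens = 14.
Molecular formula: C10H14O

C10H14O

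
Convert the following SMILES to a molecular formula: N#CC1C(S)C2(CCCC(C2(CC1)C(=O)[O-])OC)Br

C13H17BrNO3S-

Heavy atoms from the SMILES: 1 Br, 13 C, 1 N, 3 O, 1 S.
Implicit hydrogens by atom environment:
  5 × C: 2 H each → 10
  4 × C: no H
  3 × C: 1 H each → 3
  2 × O: no H
  1 × Br: no H
  1 × C: 3 H
  1 × N: no H
  1 × O (charge -1): no H
  1 × S: 1 H
  Total hydrogens = 17.
Net charge -1.
Molecular formula: C13H17BrNO3S-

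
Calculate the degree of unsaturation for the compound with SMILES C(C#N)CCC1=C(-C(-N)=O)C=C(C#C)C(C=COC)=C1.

Molecular formula from the SMILES: C16H16N2O2.
DoU = (2C + 2 + N − H − X)/2 = (2·16 + 2 + 2 − 16 − 0)/2 = 20/2 = 10.
(Structurally: 1 ring(s) + 9 π bond(s) = 10.)

10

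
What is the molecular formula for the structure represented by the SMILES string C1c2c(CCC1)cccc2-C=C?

Heavy atoms from the SMILES: 12 C.
Implicit hydrogens by atom environment:
  5 × C: 2 H each → 10
  3 × C (aromatic): 1 H each → 3
  3 × C (aromatic): no H
  1 × C: 1 H
  Total hydrogens = 14.
Molecular formula: C12H14

C12H14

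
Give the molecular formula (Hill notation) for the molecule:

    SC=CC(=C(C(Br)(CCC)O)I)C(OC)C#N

C11H15BrINO2S

Heavy atoms from the SMILES: 1 Br, 11 C, 1 I, 1 N, 2 O, 1 S.
Implicit hydrogens by atom environment:
  4 × C: no H
  3 × C: 1 H each → 3
  2 × C: 3 H each → 6
  2 × C: 2 H each → 4
  1 × Br: no H
  1 × I: no H
  1 × N: no H
  1 × O: 1 H
  1 × O: no H
  1 × S: 1 H
  Total hydrogens = 15.
Molecular formula: C11H15BrINO2S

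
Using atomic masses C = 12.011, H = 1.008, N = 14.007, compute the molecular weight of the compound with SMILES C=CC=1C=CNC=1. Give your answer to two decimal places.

93.13

Molecular formula: C6H7N.
M = 6×12.011 + 7×1.008 + 1×14.007 = 93.13 g/mol.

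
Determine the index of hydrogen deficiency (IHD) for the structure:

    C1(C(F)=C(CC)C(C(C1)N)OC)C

2

Molecular formula from the SMILES: C10H18FNO.
DoU = (2C + 2 + N − H − X)/2 = (2·10 + 2 + 1 − 18 − 1)/2 = 4/2 = 2.
(Structurally: 1 ring(s) + 1 π bond(s) = 2.)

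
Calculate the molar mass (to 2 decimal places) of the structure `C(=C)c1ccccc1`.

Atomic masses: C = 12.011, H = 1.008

104.15

Molecular formula: C8H8.
M = 8×12.011 + 8×1.008 = 104.15 g/mol.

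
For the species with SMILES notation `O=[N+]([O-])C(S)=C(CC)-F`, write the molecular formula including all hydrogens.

C4H6FNO2S

Heavy atoms from the SMILES: 4 C, 1 F, 1 N, 2 O, 1 S.
Implicit hydrogens by atom environment:
  2 × C: no H
  1 × C: 3 H
  1 × C: 2 H
  1 × F: no H
  1 × N (charge +1): no H
  1 × O: no H
  1 × O (charge -1): no H
  1 × S: 1 H
  Total hydrogens = 6.
Molecular formula: C4H6FNO2S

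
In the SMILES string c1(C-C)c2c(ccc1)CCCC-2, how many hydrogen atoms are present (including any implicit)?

16

Hydrogens are implicit in SMILES; fill each atom to its normal valence:
  5 × C: 2 H each → 10
  3 × C (aromatic): 1 H each → 3
  3 × C (aromatic): no H
  1 × C: 3 H
  Total hydrogens = 16.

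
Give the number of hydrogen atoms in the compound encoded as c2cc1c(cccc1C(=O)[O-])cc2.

7

Hydrogens are implicit in SMILES; fill each atom to its normal valence:
  7 × C (aromatic): 1 H each → 7
  3 × C (aromatic): no H
  1 × C: no H
  1 × O: no H
  1 × O (charge -1): no H
  Total hydrogens = 7.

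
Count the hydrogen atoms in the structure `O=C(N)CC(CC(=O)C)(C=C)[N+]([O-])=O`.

Hydrogens are implicit in SMILES; fill each atom to its normal valence:
  3 × C: 2 H each → 6
  3 × C: no H
  3 × O: no H
  1 × C: 3 H
  1 × C: 1 H
  1 × N: 2 H
  1 × N (charge +1): no H
  1 × O (charge -1): no H
  Total hydrogens = 12.

12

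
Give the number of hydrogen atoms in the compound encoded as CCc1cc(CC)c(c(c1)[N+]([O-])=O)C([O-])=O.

12

Hydrogens are implicit in SMILES; fill each atom to its normal valence:
  4 × C (aromatic): no H
  2 × C: 3 H each → 6
  2 × C: 2 H each → 4
  2 × C (aromatic): 1 H each → 2
  2 × O: no H
  2 × O (charge -1): no H
  1 × C: no H
  1 × N (charge +1): no H
  Total hydrogens = 12.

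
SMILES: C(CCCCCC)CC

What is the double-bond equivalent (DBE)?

Molecular formula from the SMILES: C9H20.
DoU = (2C + 2 + N − H − X)/2 = (2·9 + 2 + 0 − 20 − 0)/2 = 0/2 = 0.
(Structurally: 0 ring(s) + 0 π bond(s) = 0.)

0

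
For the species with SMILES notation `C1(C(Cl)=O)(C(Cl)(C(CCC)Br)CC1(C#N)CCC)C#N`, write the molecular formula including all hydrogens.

C14H17BrCl2N2O

Heavy atoms from the SMILES: 1 Br, 14 C, 2 Cl, 2 N, 1 O.
Implicit hydrogens by atom environment:
  6 × C: no H
  5 × C: 2 H each → 10
  2 × C: 3 H each → 6
  2 × Cl: no H
  2 × N: no H
  1 × Br: no H
  1 × C: 1 H
  1 × O: no H
  Total hydrogens = 17.
Molecular formula: C14H17BrCl2N2O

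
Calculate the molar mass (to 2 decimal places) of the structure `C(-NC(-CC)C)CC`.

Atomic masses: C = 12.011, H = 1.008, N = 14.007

Molecular formula: C7H17N.
M = 7×12.011 + 17×1.008 + 1×14.007 = 115.22 g/mol.

115.22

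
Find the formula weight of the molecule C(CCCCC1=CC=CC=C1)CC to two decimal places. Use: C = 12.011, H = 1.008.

176.30

Molecular formula: C13H20.
M = 13×12.011 + 20×1.008 = 176.30 g/mol.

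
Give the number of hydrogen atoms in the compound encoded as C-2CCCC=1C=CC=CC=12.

12

Hydrogens are implicit in SMILES; fill each atom to its normal valence:
  4 × C: 2 H each → 8
  4 × C (aromatic): 1 H each → 4
  2 × C (aromatic): no H
  Total hydrogens = 12.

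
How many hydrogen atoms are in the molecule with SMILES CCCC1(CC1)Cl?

Hydrogens are implicit in SMILES; fill each atom to its normal valence:
  4 × C: 2 H each → 8
  1 × C: 3 H
  1 × C: no H
  1 × Cl: no H
  Total hydrogens = 11.

11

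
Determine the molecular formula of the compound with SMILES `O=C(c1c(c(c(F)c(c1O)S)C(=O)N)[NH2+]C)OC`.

Heavy atoms from the SMILES: 10 C, 1 F, 2 N, 4 O, 1 S.
Implicit hydrogens by atom environment:
  6 × C (aromatic): no H
  3 × O: no H
  2 × C: 3 H each → 6
  2 × C: no H
  1 × F: no H
  1 × N (charge +1): 2 H
  1 × N: 2 H
  1 × O: 1 H
  1 × S: 1 H
  Total hydrogens = 12.
Net charge +1.
Molecular formula: C10H12FN2O4S+

C10H12FN2O4S+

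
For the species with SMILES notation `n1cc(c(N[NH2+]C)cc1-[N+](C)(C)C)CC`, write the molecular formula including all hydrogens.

Heavy atoms from the SMILES: 11 C, 4 N.
Implicit hydrogens by atom environment:
  5 × C: 3 H each → 15
  3 × C (aromatic): no H
  2 × C (aromatic): 1 H each → 2
  1 × C: 2 H
  1 × N (charge +1): 2 H
  1 × N: 1 H
  1 × N (aromatic): no H
  1 × N (charge +1): no H
  Total hydrogens = 22.
Net charge +2.
Molecular formula: [C11H22N4]2+

[C11H22N4]2+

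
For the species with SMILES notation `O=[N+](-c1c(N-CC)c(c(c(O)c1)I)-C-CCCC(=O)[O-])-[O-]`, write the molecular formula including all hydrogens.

C13H16IN2O5-

Heavy atoms from the SMILES: 13 C, 1 I, 2 N, 5 O.
Implicit hydrogens by atom environment:
  5 × C: 2 H each → 10
  5 × C (aromatic): no H
  2 × O: no H
  2 × O (charge -1): no H
  1 × C: 3 H
  1 × C (aromatic): 1 H
  1 × C: no H
  1 × I: no H
  1 × N: 1 H
  1 × N (charge +1): no H
  1 × O: 1 H
  Total hydrogens = 16.
Net charge -1.
Molecular formula: C13H16IN2O5-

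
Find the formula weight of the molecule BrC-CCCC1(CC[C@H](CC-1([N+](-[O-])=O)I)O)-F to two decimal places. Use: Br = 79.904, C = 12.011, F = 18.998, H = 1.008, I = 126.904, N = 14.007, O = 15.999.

424.05

Molecular formula: C10H16BrFINO3.
M = 1×79.904 + 10×12.011 + 1×18.998 + 16×1.008 + 1×126.904 + 1×14.007 + 3×15.999 = 424.05 g/mol.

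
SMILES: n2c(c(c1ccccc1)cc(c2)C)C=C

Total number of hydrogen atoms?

Hydrogens are implicit in SMILES; fill each atom to its normal valence:
  7 × C (aromatic): 1 H each → 7
  4 × C (aromatic): no H
  1 × C: 3 H
  1 × C: 2 H
  1 × C: 1 H
  1 × N (aromatic): no H
  Total hydrogens = 13.

13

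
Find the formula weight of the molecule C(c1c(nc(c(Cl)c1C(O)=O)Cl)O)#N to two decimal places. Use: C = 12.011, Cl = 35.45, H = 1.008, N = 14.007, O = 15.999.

233.00

Molecular formula: C7H2Cl2N2O3.
M = 7×12.011 + 2×35.45 + 2×1.008 + 2×14.007 + 3×15.999 = 233.00 g/mol.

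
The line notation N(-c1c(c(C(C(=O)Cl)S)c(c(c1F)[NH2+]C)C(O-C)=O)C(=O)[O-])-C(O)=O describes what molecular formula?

Heavy atoms from the SMILES: 13 C, 1 Cl, 1 F, 2 N, 7 O, 1 S.
Implicit hydrogens by atom environment:
  6 × C (aromatic): no H
  5 × O: no H
  4 × C: no H
  2 × C: 3 H each → 6
  1 × C: 1 H
  1 × Cl: no H
  1 × F: no H
  1 × N (charge +1): 2 H
  1 × N: 1 H
  1 × O: 1 H
  1 × O (charge -1): no H
  1 × S: 1 H
  Total hydrogens = 12.
Molecular formula: C13H12ClFN2O7S

C13H12ClFN2O7S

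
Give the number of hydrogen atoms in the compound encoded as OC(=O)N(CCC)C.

11

Hydrogens are implicit in SMILES; fill each atom to its normal valence:
  2 × C: 3 H each → 6
  2 × C: 2 H each → 4
  1 × C: no H
  1 × N: no H
  1 × O: 1 H
  1 × O: no H
  Total hydrogens = 11.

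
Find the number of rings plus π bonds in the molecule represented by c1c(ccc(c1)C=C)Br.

Molecular formula from the SMILES: C8H7Br.
DoU = (2C + 2 + N − H − X)/2 = (2·8 + 2 + 0 − 7 − 1)/2 = 10/2 = 5.
(Structurally: 1 ring(s) + 4 π bond(s) = 5.)

5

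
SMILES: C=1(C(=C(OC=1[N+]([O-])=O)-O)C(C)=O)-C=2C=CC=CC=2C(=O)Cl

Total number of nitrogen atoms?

The symbol for nitrogen appears 1 time in the SMILES.

1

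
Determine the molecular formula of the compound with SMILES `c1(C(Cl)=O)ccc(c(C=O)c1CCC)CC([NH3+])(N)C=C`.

Heavy atoms from the SMILES: 15 C, 1 Cl, 2 N, 2 O.
Implicit hydrogens by atom environment:
  4 × C: 2 H each → 8
  4 × C (aromatic): no H
  2 × C (aromatic): 1 H each → 2
  2 × C: 1 H each → 2
  2 × C: no H
  2 × O: no H
  1 × C: 3 H
  1 × Cl: no H
  1 × N (charge +1): 3 H
  1 × N: 2 H
  Total hydrogens = 20.
Net charge +1.
Molecular formula: C15H20ClN2O2+

C15H20ClN2O2+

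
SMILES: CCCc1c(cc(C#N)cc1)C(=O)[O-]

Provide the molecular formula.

Heavy atoms from the SMILES: 11 C, 1 N, 2 O.
Implicit hydrogens by atom environment:
  3 × C (aromatic): 1 H each → 3
  3 × C (aromatic): no H
  2 × C: 2 H each → 4
  2 × C: no H
  1 × C: 3 H
  1 × N: no H
  1 × O: no H
  1 × O (charge -1): no H
  Total hydrogens = 10.
Net charge -1.
Molecular formula: C11H10NO2-

C11H10NO2-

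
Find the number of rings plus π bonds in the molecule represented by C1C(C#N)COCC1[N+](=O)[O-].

4

Molecular formula from the SMILES: C6H8N2O3.
DoU = (2C + 2 + N − H − X)/2 = (2·6 + 2 + 2 − 8 − 0)/2 = 8/2 = 4.
(Structurally: 1 ring(s) + 3 π bond(s) = 4.)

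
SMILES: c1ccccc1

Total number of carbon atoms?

6

The symbol for carbon appears 6 times in the SMILES. Lowercase c denotes aromatic carbon and counts toward C.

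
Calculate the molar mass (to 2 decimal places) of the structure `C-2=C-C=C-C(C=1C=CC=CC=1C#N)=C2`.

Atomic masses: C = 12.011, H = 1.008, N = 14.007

179.22

Molecular formula: C13H9N.
M = 13×12.011 + 9×1.008 + 1×14.007 = 179.22 g/mol.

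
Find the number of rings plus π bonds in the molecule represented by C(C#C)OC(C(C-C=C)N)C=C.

4

Molecular formula from the SMILES: C10H15NO.
DoU = (2C + 2 + N − H − X)/2 = (2·10 + 2 + 1 − 15 − 0)/2 = 8/2 = 4.
(Structurally: 0 ring(s) + 4 π bond(s) = 4.)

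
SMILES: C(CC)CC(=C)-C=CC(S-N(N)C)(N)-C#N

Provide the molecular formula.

C11H20N4S

Heavy atoms from the SMILES: 11 C, 4 N, 1 S.
Implicit hydrogens by atom environment:
  4 × C: 2 H each → 8
  3 × C: no H
  2 × C: 3 H each → 6
  2 × C: 1 H each → 2
  2 × N: 2 H each → 4
  2 × N: no H
  1 × S: no H
  Total hydrogens = 20.
Molecular formula: C11H20N4S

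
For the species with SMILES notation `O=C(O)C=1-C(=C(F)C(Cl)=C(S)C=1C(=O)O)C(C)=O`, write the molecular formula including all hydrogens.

C10H6ClFO5S

Heavy atoms from the SMILES: 10 C, 1 Cl, 1 F, 5 O, 1 S.
Implicit hydrogens by atom environment:
  6 × C (aromatic): no H
  3 × C: no H
  3 × O: no H
  2 × O: 1 H each → 2
  1 × C: 3 H
  1 × Cl: no H
  1 × F: no H
  1 × S: 1 H
  Total hydrogens = 6.
Molecular formula: C10H6ClFO5S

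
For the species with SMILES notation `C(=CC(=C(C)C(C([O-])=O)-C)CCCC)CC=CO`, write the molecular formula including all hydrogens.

Heavy atoms from the SMILES: 15 C, 3 O.
Implicit hydrogens by atom environment:
  5 × C: 1 H each → 5
  4 × C: 2 H each → 8
  3 × C: 3 H each → 9
  3 × C: no H
  1 × O: 1 H
  1 × O: no H
  1 × O (charge -1): no H
  Total hydrogens = 23.
Net charge -1.
Molecular formula: C15H23O3-

C15H23O3-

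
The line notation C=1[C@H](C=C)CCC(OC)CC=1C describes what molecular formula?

C11H18O

Heavy atoms from the SMILES: 11 C, 1 O.
Implicit hydrogens by atom environment:
  4 × C: 2 H each → 8
  4 × C: 1 H each → 4
  2 × C: 3 H each → 6
  1 × C: no H
  1 × O: no H
  Total hydrogens = 18.
Molecular formula: C11H18O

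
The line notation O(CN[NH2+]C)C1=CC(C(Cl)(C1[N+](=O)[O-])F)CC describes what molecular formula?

C9H16ClFN3O3+

Heavy atoms from the SMILES: 9 C, 1 Cl, 1 F, 3 N, 3 O.
Implicit hydrogens by atom environment:
  3 × C: 1 H each → 3
  2 × C: 3 H each → 6
  2 × C: 2 H each → 4
  2 × C: no H
  2 × O: no H
  1 × Cl: no H
  1 × F: no H
  1 × N (charge +1): 2 H
  1 × N: 1 H
  1 × N (charge +1): no H
  1 × O (charge -1): no H
  Total hydrogens = 16.
Net charge +1.
Molecular formula: C9H16ClFN3O3+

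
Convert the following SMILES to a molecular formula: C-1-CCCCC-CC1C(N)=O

Heavy atoms from the SMILES: 9 C, 1 N, 1 O.
Implicit hydrogens by atom environment:
  7 × C: 2 H each → 14
  1 × C: 1 H
  1 × C: no H
  1 × N: 2 H
  1 × O: no H
  Total hydrogens = 17.
Molecular formula: C9H17NO

C9H17NO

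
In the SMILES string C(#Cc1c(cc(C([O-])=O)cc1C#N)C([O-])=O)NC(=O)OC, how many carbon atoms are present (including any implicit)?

13

The symbol for carbon appears 13 times in the SMILES. Lowercase c denotes aromatic carbon and counts toward C.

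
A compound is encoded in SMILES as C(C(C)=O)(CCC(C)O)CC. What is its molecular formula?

Heavy atoms from the SMILES: 9 C, 2 O.
Implicit hydrogens by atom environment:
  3 × C: 3 H each → 9
  3 × C: 2 H each → 6
  2 × C: 1 H each → 2
  1 × C: no H
  1 × O: 1 H
  1 × O: no H
  Total hydrogens = 18.
Molecular formula: C9H18O2

C9H18O2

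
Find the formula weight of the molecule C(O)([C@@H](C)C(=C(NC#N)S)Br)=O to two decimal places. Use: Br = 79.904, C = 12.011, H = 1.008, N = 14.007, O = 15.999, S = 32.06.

Molecular formula: C6H7BrN2O2S.
M = 1×79.904 + 6×12.011 + 7×1.008 + 2×14.007 + 2×15.999 + 1×32.06 = 251.10 g/mol.

251.10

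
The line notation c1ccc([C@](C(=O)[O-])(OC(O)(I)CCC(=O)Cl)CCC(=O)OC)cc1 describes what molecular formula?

Heavy atoms from the SMILES: 16 C, 1 Cl, 1 I, 7 O.
Implicit hydrogens by atom environment:
  5 × C (aromatic): 1 H each → 5
  5 × C: no H
  5 × O: no H
  4 × C: 2 H each → 8
  1 × C: 3 H
  1 × C (aromatic): no H
  1 × Cl: no H
  1 × I: no H
  1 × O: 1 H
  1 × O (charge -1): no H
  Total hydrogens = 17.
Net charge -1.
Molecular formula: C16H17ClIO7-

C16H17ClIO7-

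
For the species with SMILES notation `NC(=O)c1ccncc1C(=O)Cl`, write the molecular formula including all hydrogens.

Heavy atoms from the SMILES: 7 C, 1 Cl, 2 N, 2 O.
Implicit hydrogens by atom environment:
  3 × C (aromatic): 1 H each → 3
  2 × C (aromatic): no H
  2 × C: no H
  2 × O: no H
  1 × Cl: no H
  1 × N: 2 H
  1 × N (aromatic): no H
  Total hydrogens = 5.
Molecular formula: C7H5ClN2O2

C7H5ClN2O2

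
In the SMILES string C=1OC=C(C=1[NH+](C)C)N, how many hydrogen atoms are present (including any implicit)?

Hydrogens are implicit in SMILES; fill each atom to its normal valence:
  2 × C: 3 H each → 6
  2 × C (aromatic): 1 H each → 2
  2 × C (aromatic): no H
  1 × N: 2 H
  1 × N (charge +1): 1 H
  1 × O (aromatic): no H
  Total hydrogens = 11.

11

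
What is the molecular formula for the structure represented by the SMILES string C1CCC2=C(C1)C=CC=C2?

C10H12

Heavy atoms from the SMILES: 10 C.
Implicit hydrogens by atom environment:
  4 × C: 2 H each → 8
  4 × C (aromatic): 1 H each → 4
  2 × C (aromatic): no H
  Total hydrogens = 12.
Molecular formula: C10H12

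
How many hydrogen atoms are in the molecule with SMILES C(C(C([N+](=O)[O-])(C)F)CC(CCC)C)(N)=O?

Hydrogens are implicit in SMILES; fill each atom to its normal valence:
  3 × C: 3 H each → 9
  3 × C: 2 H each → 6
  2 × C: 1 H each → 2
  2 × C: no H
  2 × O: no H
  1 × F: no H
  1 × N: 2 H
  1 × N (charge +1): no H
  1 × O (charge -1): no H
  Total hydrogens = 19.

19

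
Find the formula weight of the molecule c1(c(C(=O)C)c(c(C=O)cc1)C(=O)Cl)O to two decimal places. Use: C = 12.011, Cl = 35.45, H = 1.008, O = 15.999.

Molecular formula: C10H7ClO4.
M = 10×12.011 + 1×35.45 + 7×1.008 + 4×15.999 = 226.61 g/mol.

226.61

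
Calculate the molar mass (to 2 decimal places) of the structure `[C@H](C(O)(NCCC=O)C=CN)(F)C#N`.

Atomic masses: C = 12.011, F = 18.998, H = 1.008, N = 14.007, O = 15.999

Molecular formula: C8H12FN3O2.
M = 8×12.011 + 1×18.998 + 12×1.008 + 3×14.007 + 2×15.999 = 201.20 g/mol.

201.20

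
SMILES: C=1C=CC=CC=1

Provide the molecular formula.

C6H6

Heavy atoms from the SMILES: 6 C.
Implicit hydrogens by atom environment:
  6 × C (aromatic): 1 H each → 6
  Total hydrogens = 6.
Molecular formula: C6H6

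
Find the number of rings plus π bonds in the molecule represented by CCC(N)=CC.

Molecular formula from the SMILES: C5H11N.
DoU = (2C + 2 + N − H − X)/2 = (2·5 + 2 + 1 − 11 − 0)/2 = 2/2 = 1.
(Structurally: 0 ring(s) + 1 π bond(s) = 1.)

1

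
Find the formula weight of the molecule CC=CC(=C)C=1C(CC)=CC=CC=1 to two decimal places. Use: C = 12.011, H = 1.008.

172.27

Molecular formula: C13H16.
M = 13×12.011 + 16×1.008 = 172.27 g/mol.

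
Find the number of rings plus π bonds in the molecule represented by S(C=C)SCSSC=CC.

Molecular formula from the SMILES: C6H10S4.
DoU = (2C + 2 + N − H − X)/2 = (2·6 + 2 + 0 − 10 − 0)/2 = 4/2 = 2.
(Structurally: 0 ring(s) + 2 π bond(s) = 2.)

2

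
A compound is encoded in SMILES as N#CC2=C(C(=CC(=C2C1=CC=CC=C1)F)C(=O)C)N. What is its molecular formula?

C15H11FN2O

Heavy atoms from the SMILES: 15 C, 1 F, 2 N, 1 O.
Implicit hydrogens by atom environment:
  6 × C (aromatic): 1 H each → 6
  6 × C (aromatic): no H
  2 × C: no H
  1 × C: 3 H
  1 × F: no H
  1 × N: 2 H
  1 × N: no H
  1 × O: no H
  Total hydrogens = 11.
Molecular formula: C15H11FN2O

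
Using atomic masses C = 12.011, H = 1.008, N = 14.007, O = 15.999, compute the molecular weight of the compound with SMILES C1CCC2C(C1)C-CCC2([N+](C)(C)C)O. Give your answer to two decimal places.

212.36

Molecular formula: C13H26NO+.
M = 13×12.011 + 26×1.008 + 1×14.007 + 1×15.999 = 212.36 g/mol.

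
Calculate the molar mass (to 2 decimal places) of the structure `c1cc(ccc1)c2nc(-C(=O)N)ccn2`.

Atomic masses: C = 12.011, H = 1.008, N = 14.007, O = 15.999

Molecular formula: C11H9N3O.
M = 11×12.011 + 9×1.008 + 3×14.007 + 1×15.999 = 199.21 g/mol.

199.21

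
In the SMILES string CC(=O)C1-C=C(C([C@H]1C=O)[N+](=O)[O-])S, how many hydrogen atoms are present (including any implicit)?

9

Hydrogens are implicit in SMILES; fill each atom to its normal valence:
  5 × C: 1 H each → 5
  3 × O: no H
  2 × C: no H
  1 × C: 3 H
  1 × N (charge +1): no H
  1 × O (charge -1): no H
  1 × S: 1 H
  Total hydrogens = 9.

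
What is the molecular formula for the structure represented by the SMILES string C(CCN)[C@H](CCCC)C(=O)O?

Heavy atoms from the SMILES: 9 C, 1 N, 2 O.
Implicit hydrogens by atom environment:
  6 × C: 2 H each → 12
  1 × C: 3 H
  1 × C: 1 H
  1 × C: no H
  1 × N: 2 H
  1 × O: 1 H
  1 × O: no H
  Total hydrogens = 19.
Molecular formula: C9H19NO2

C9H19NO2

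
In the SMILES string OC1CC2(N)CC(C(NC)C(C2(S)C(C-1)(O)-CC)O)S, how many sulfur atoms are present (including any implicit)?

The symbol for sulfur appears 2 times in the SMILES.

2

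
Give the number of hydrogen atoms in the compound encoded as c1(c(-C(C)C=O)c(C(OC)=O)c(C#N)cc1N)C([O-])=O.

11

Hydrogens are implicit in SMILES; fill each atom to its normal valence:
  5 × C (aromatic): no H
  4 × O: no H
  3 × C: no H
  2 × C: 3 H each → 6
  2 × C: 1 H each → 2
  1 × C (aromatic): 1 H
  1 × N: 2 H
  1 × N: no H
  1 × O (charge -1): no H
  Total hydrogens = 11.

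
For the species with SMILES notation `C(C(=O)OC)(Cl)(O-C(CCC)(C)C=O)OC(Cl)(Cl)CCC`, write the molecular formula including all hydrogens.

Heavy atoms from the SMILES: 13 C, 3 Cl, 5 O.
Implicit hydrogens by atom environment:
  5 × O: no H
  4 × C: 3 H each → 12
  4 × C: 2 H each → 8
  4 × C: no H
  3 × Cl: no H
  1 × C: 1 H
  Total hydrogens = 21.
Molecular formula: C13H21Cl3O5

C13H21Cl3O5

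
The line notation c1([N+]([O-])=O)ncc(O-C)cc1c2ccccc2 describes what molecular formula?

C12H10N2O3

Heavy atoms from the SMILES: 12 C, 2 N, 3 O.
Implicit hydrogens by atom environment:
  7 × C (aromatic): 1 H each → 7
  4 × C (aromatic): no H
  2 × O: no H
  1 × C: 3 H
  1 × N (aromatic): no H
  1 × N (charge +1): no H
  1 × O (charge -1): no H
  Total hydrogens = 10.
Molecular formula: C12H10N2O3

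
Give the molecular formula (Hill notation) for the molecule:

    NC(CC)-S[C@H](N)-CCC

C7H18N2S

Heavy atoms from the SMILES: 7 C, 2 N, 1 S.
Implicit hydrogens by atom environment:
  3 × C: 2 H each → 6
  2 × C: 3 H each → 6
  2 × C: 1 H each → 2
  2 × N: 2 H each → 4
  1 × S: no H
  Total hydrogens = 18.
Molecular formula: C7H18N2S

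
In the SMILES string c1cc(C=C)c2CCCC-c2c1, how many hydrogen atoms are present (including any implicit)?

14

Hydrogens are implicit in SMILES; fill each atom to its normal valence:
  5 × C: 2 H each → 10
  3 × C (aromatic): 1 H each → 3
  3 × C (aromatic): no H
  1 × C: 1 H
  Total hydrogens = 14.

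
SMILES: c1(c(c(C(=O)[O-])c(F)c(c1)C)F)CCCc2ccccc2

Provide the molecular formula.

C17H15F2O2-

Heavy atoms from the SMILES: 17 C, 2 F, 2 O.
Implicit hydrogens by atom environment:
  6 × C (aromatic): 1 H each → 6
  6 × C (aromatic): no H
  3 × C: 2 H each → 6
  2 × F: no H
  1 × C: 3 H
  1 × C: no H
  1 × O: no H
  1 × O (charge -1): no H
  Total hydrogens = 15.
Net charge -1.
Molecular formula: C17H15F2O2-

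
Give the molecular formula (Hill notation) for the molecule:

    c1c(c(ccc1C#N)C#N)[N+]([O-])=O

C8H3N3O2

Heavy atoms from the SMILES: 8 C, 3 N, 2 O.
Implicit hydrogens by atom environment:
  3 × C (aromatic): 1 H each → 3
  3 × C (aromatic): no H
  2 × C: no H
  2 × N: no H
  1 × N (charge +1): no H
  1 × O: no H
  1 × O (charge -1): no H
  Total hydrogens = 3.
Molecular formula: C8H3N3O2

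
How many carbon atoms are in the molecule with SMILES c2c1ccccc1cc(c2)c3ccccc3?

16

The symbol for carbon appears 16 times in the SMILES. Lowercase c denotes aromatic carbon and counts toward C.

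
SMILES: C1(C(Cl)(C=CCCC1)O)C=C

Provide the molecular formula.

Heavy atoms from the SMILES: 9 C, 1 Cl, 1 O.
Implicit hydrogens by atom environment:
  4 × C: 2 H each → 8
  4 × C: 1 H each → 4
  1 × C: no H
  1 × Cl: no H
  1 × O: 1 H
  Total hydrogens = 13.
Molecular formula: C9H13ClO

C9H13ClO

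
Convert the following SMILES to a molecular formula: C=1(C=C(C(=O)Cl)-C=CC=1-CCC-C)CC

C13H17ClO

Heavy atoms from the SMILES: 13 C, 1 Cl, 1 O.
Implicit hydrogens by atom environment:
  4 × C: 2 H each → 8
  3 × C (aromatic): 1 H each → 3
  3 × C (aromatic): no H
  2 × C: 3 H each → 6
  1 × C: no H
  1 × Cl: no H
  1 × O: no H
  Total hydrogens = 17.
Molecular formula: C13H17ClO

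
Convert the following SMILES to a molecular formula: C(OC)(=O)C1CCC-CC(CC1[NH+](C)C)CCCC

C16H32NO2+

Heavy atoms from the SMILES: 16 C, 1 N, 2 O.
Implicit hydrogens by atom environment:
  8 × C: 2 H each → 16
  4 × C: 3 H each → 12
  3 × C: 1 H each → 3
  2 × O: no H
  1 × C: no H
  1 × N (charge +1): 1 H
  Total hydrogens = 32.
Net charge +1.
Molecular formula: C16H32NO2+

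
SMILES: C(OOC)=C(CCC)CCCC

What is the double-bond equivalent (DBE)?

Molecular formula from the SMILES: C10H20O2.
DoU = (2C + 2 + N − H − X)/2 = (2·10 + 2 + 0 − 20 − 0)/2 = 2/2 = 1.
(Structurally: 0 ring(s) + 1 π bond(s) = 1.)

1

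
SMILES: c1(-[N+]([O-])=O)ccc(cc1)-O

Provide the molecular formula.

C6H5NO3

Heavy atoms from the SMILES: 6 C, 1 N, 3 O.
Implicit hydrogens by atom environment:
  4 × C (aromatic): 1 H each → 4
  2 × C (aromatic): no H
  1 × N (charge +1): no H
  1 × O: 1 H
  1 × O: no H
  1 × O (charge -1): no H
  Total hydrogens = 5.
Molecular formula: C6H5NO3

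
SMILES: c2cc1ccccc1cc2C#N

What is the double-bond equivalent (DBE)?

9

Molecular formula from the SMILES: C11H7N.
DoU = (2C + 2 + N − H − X)/2 = (2·11 + 2 + 1 − 7 − 0)/2 = 18/2 = 9.
(Structurally: 2 ring(s) + 7 π bond(s) = 9.)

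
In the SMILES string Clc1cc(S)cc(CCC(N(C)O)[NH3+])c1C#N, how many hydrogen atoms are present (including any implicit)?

15

Hydrogens are implicit in SMILES; fill each atom to its normal valence:
  4 × C (aromatic): no H
  2 × C: 2 H each → 4
  2 × C (aromatic): 1 H each → 2
  2 × N: no H
  1 × C: 3 H
  1 × C: 1 H
  1 × C: no H
  1 × Cl: no H
  1 × N (charge +1): 3 H
  1 × O: 1 H
  1 × S: 1 H
  Total hydrogens = 15.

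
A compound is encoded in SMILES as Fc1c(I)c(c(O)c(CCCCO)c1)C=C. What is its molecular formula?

Heavy atoms from the SMILES: 12 C, 1 F, 1 I, 2 O.
Implicit hydrogens by atom environment:
  5 × C: 2 H each → 10
  5 × C (aromatic): no H
  2 × O: 1 H each → 2
  1 × C (aromatic): 1 H
  1 × C: 1 H
  1 × F: no H
  1 × I: no H
  Total hydrogens = 14.
Molecular formula: C12H14FIO2

C12H14FIO2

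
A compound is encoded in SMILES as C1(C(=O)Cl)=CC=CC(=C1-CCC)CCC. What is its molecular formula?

C13H17ClO

Heavy atoms from the SMILES: 13 C, 1 Cl, 1 O.
Implicit hydrogens by atom environment:
  4 × C: 2 H each → 8
  3 × C (aromatic): 1 H each → 3
  3 × C (aromatic): no H
  2 × C: 3 H each → 6
  1 × C: no H
  1 × Cl: no H
  1 × O: no H
  Total hydrogens = 17.
Molecular formula: C13H17ClO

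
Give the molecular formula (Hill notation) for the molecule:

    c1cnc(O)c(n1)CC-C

C7H10N2O

Heavy atoms from the SMILES: 7 C, 2 N, 1 O.
Implicit hydrogens by atom environment:
  2 × C: 2 H each → 4
  2 × C (aromatic): 1 H each → 2
  2 × C (aromatic): no H
  2 × N (aromatic): no H
  1 × C: 3 H
  1 × O: 1 H
  Total hydrogens = 10.
Molecular formula: C7H10N2O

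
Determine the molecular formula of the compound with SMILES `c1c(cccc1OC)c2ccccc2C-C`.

C15H16O

Heavy atoms from the SMILES: 15 C, 1 O.
Implicit hydrogens by atom environment:
  8 × C (aromatic): 1 H each → 8
  4 × C (aromatic): no H
  2 × C: 3 H each → 6
  1 × C: 2 H
  1 × O: no H
  Total hydrogens = 16.
Molecular formula: C15H16O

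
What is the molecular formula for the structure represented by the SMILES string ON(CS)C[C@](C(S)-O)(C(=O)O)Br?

C5H10BrNO4S2

Heavy atoms from the SMILES: 1 Br, 5 C, 1 N, 4 O, 2 S.
Implicit hydrogens by atom environment:
  3 × O: 1 H each → 3
  2 × C: 2 H each → 4
  2 × C: no H
  2 × S: 1 H each → 2
  1 × Br: no H
  1 × C: 1 H
  1 × N: no H
  1 × O: no H
  Total hydrogens = 10.
Molecular formula: C5H10BrNO4S2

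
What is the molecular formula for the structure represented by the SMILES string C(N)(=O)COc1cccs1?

C6H7NO2S

Heavy atoms from the SMILES: 6 C, 1 N, 2 O, 1 S.
Implicit hydrogens by atom environment:
  3 × C (aromatic): 1 H each → 3
  2 × O: no H
  1 × C: 2 H
  1 × C (aromatic): no H
  1 × C: no H
  1 × N: 2 H
  1 × S (aromatic): no H
  Total hydrogens = 7.
Molecular formula: C6H7NO2S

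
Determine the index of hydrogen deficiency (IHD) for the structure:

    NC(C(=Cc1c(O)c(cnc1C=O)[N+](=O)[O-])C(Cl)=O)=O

9

Molecular formula from the SMILES: C10H6ClN3O6.
DoU = (2C + 2 + N − H − X)/2 = (2·10 + 2 + 3 − 6 − 1)/2 = 18/2 = 9.
(Structurally: 1 ring(s) + 8 π bond(s) = 9.)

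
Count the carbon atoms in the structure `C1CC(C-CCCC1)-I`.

8

The symbol for carbon appears 8 times in the SMILES.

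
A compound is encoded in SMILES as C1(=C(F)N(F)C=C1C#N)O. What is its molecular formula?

Heavy atoms from the SMILES: 5 C, 2 F, 2 N, 1 O.
Implicit hydrogens by atom environment:
  3 × C (aromatic): no H
  2 × F: no H
  1 × C (aromatic): 1 H
  1 × C: no H
  1 × N (aromatic): no H
  1 × N: no H
  1 × O: 1 H
  Total hydrogens = 2.
Molecular formula: C5H2F2N2O

C5H2F2N2O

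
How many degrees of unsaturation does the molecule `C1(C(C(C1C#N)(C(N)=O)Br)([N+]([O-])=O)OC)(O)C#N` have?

7

Molecular formula from the SMILES: C8H7BrN4O5.
DoU = (2C + 2 + N − H − X)/2 = (2·8 + 2 + 4 − 7 − 1)/2 = 14/2 = 7.
(Structurally: 1 ring(s) + 6 π bond(s) = 7.)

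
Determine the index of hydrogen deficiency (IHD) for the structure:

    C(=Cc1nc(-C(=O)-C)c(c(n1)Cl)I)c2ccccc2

Molecular formula from the SMILES: C14H10ClIN2O.
DoU = (2C + 2 + N − H − X)/2 = (2·14 + 2 + 2 − 10 − 2)/2 = 20/2 = 10.
(Structurally: 2 ring(s) + 8 π bond(s) = 10.)

10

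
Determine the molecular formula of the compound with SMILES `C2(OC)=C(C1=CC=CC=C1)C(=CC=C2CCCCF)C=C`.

Heavy atoms from the SMILES: 19 C, 1 F, 1 O.
Implicit hydrogens by atom environment:
  7 × C (aromatic): 1 H each → 7
  5 × C: 2 H each → 10
  5 × C (aromatic): no H
  1 × C: 3 H
  1 × C: 1 H
  1 × F: no H
  1 × O: no H
  Total hydrogens = 21.
Molecular formula: C19H21FO

C19H21FO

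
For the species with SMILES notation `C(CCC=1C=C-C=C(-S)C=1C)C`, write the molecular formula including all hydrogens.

C11H16S

Heavy atoms from the SMILES: 11 C, 1 S.
Implicit hydrogens by atom environment:
  3 × C: 2 H each → 6
  3 × C (aromatic): 1 H each → 3
  3 × C (aromatic): no H
  2 × C: 3 H each → 6
  1 × S: 1 H
  Total hydrogens = 16.
Molecular formula: C11H16S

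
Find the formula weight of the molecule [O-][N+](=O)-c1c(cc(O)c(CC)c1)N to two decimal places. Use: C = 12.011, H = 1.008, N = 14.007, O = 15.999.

182.18

Molecular formula: C8H10N2O3.
M = 8×12.011 + 10×1.008 + 2×14.007 + 3×15.999 = 182.18 g/mol.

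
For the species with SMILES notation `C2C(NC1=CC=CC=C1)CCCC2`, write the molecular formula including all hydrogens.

C12H17N

Heavy atoms from the SMILES: 12 C, 1 N.
Implicit hydrogens by atom environment:
  5 × C: 2 H each → 10
  5 × C (aromatic): 1 H each → 5
  1 × C: 1 H
  1 × C (aromatic): no H
  1 × N: 1 H
  Total hydrogens = 17.
Molecular formula: C12H17N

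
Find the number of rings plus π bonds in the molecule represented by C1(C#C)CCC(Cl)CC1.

Molecular formula from the SMILES: C8H11Cl.
DoU = (2C + 2 + N − H − X)/2 = (2·8 + 2 + 0 − 11 − 1)/2 = 6/2 = 3.
(Structurally: 1 ring(s) + 2 π bond(s) = 3.)

3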